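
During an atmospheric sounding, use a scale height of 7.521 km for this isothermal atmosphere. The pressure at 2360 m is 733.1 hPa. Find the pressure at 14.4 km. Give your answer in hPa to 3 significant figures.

P ≈ 148 hPa

Between two levels, P₂ = P₁ exp(−Δz/H) with Δz = z₂ − z₁.
Δz = 14400 − 2360.0 = 12040 m; Δz/H = 12040/7521.0 = 1.6009.
P₂ = 733.1 × exp(−1.6009) = 733.1 × 0.20171 = 147.87 hPa.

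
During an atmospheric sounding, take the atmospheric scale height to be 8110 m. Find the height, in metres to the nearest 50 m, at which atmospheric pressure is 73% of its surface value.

z ≈ 2550 m

Set P/P₀ = exp(−z/H) = 0.73, so z = −H ln(0.73).
−ln(0.73) = 0.31471; z = 8110.0 × 0.31471 = 2552.3 m.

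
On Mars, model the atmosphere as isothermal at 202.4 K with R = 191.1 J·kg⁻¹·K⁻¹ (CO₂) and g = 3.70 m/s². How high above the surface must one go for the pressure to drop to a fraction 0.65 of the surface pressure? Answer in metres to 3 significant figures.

z ≈ 4500 m

Scale height: H = RT/g = 191.1 × 202.4 / 3.70 = 10454 m.
Set P/P₀ = exp(−z/H) = 0.65, so z = −H ln(0.65).
−ln(0.65) = 0.43078; z = 10454 × 0.43078 = 4503.4 m.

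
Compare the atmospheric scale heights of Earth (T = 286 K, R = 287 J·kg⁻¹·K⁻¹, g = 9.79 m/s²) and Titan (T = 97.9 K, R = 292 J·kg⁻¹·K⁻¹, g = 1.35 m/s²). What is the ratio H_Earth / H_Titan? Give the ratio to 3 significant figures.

H_Earth/H_Titan ≈ 0.396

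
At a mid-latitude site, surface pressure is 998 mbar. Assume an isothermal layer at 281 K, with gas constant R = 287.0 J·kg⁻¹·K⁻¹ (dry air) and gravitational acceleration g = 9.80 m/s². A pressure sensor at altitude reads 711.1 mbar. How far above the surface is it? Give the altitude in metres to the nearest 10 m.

z ≈ 2790 m

Scale height: H = RT/g = 287.0 × 281 / 9.80 = 8229.3 m.
Invert the barometric formula: z = H ln(P₀/P).
P₀/P = 998/711.1 = 1.4035; ln(1.4035) = 0.33897.
z = 8229.3 × 0.33897 = 2789.5 m.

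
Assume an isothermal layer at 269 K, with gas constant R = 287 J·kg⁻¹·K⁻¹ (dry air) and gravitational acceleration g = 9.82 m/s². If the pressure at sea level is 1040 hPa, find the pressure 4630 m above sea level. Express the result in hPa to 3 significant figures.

P ≈ 577 hPa

Scale height: H = RT/g = 287 × 269 / 9.82 = 7861.8 m.
Barometric formula: P = P₀ exp(−z/H).
z/H = 4630.0/7861.8 = 0.58892; exp(−0.58892) = 0.55493.
P = 1040 × 0.55493 = 577.13 hPa.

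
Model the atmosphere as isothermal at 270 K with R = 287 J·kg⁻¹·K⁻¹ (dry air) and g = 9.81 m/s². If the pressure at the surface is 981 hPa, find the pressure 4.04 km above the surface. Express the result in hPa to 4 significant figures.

P ≈ 588.2 hPa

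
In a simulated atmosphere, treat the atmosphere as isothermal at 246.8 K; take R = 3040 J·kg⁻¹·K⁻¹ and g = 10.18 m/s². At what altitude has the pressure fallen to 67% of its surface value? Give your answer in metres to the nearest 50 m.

z ≈ 29500 m

Scale height: H = RT/g = 3040 × 246.8 / 10.18 = 73701 m.
Set P/P₀ = exp(−z/H) = 0.67, so z = −H ln(0.67).
−ln(0.67) = 0.40048; z = 73701 × 0.40048 = 29516 m.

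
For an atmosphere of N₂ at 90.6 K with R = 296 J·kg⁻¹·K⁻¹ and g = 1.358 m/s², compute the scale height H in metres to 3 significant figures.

The scale height of an isothermal atmosphere is H = RT/g.
H = 296 × 90.6 / 1.358 = 26818/1.358 = 19748 m.

H ≈ 19700 m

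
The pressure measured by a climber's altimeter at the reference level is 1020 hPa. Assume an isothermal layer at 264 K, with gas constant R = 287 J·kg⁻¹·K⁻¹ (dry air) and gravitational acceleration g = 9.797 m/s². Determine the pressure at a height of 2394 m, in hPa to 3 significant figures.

P ≈ 748 hPa

Scale height: H = RT/g = 287 × 264 / 9.797 = 7733.8 m.
Barometric formula: P = P₀ exp(−z/H).
z/H = 2394.0/7733.8 = 0.30955; exp(−0.30955) = 0.73378.
P = 1020 × 0.73378 = 748.46 hPa.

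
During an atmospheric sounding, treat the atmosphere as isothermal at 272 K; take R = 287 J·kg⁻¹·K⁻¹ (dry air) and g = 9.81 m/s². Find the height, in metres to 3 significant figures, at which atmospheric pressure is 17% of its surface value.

Scale height: H = RT/g = 287 × 272 / 9.81 = 7957.6 m.
Set P/P₀ = exp(−z/H) = 0.17, so z = −H ln(0.17).
−ln(0.17) = 1.7720; z = 7957.6 × 1.7720 = 14101 m.

z ≈ 14100 m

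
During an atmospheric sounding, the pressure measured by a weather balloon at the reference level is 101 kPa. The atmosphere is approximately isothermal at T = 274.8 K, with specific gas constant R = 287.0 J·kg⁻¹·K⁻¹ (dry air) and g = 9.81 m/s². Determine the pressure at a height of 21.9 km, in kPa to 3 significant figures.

P ≈ 6.63 kPa

Scale height: H = RT/g = 287.0 × 274.8 / 9.81 = 8039.5 m.
Barometric formula: P = P₀ exp(−z/H).
z/H = 21900/8039.5 = 2.7241; exp(−2.7241) = 0.065605.
P = 101 × 0.065605 = 6.6261 kPa.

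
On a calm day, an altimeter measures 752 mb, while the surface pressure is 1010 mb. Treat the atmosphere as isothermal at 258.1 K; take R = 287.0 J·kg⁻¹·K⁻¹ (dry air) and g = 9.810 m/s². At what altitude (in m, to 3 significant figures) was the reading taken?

z ≈ 2230 m

Scale height: H = RT/g = 287.0 × 258.1 / 9.810 = 7550.9 m.
Invert the barometric formula: z = H ln(P₀/P).
P₀/P = 1010/752 = 1.3431; ln(1.3431) = 0.29498.
z = 7550.9 × 0.29498 = 2227.4 m.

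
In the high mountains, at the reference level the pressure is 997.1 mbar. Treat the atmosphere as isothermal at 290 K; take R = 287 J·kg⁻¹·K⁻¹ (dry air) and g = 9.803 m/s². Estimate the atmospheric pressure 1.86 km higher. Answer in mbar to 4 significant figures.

Scale height: H = RT/g = 287 × 290 / 9.803 = 8490.3 m.
Barometric formula: P = P₀ exp(−z/H).
z/H = 1860.0/8490.3 = 0.21907; exp(−0.21907) = 0.80327.
P = 997.1 × 0.80327 = 800.94 mbar.

P ≈ 800.9 mbar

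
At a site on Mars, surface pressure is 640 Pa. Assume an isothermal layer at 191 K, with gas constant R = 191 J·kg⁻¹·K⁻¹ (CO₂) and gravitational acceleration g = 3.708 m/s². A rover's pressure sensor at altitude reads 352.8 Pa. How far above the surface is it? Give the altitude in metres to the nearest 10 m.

z ≈ 5860 m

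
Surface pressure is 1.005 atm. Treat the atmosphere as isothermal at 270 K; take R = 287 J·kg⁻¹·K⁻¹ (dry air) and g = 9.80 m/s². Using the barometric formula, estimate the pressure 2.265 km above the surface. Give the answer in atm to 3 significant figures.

Scale height: H = RT/g = 287 × 270 / 9.80 = 7907.1 m.
Barometric formula: P = P₀ exp(−z/H).
z/H = 2265.0/7907.1 = 0.28645; exp(−0.28645) = 0.75092.
P = 1.005 × 0.75092 = 0.75467 atm.

P ≈ 0.755 atm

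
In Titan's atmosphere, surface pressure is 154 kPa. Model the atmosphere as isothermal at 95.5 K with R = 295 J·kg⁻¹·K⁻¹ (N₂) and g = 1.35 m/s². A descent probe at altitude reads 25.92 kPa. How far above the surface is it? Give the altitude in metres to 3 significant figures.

z ≈ 37200 m

Scale height: H = RT/g = 295 × 95.5 / 1.35 = 20869 m.
Invert the barometric formula: z = H ln(P₀/P).
P₀/P = 154/25.92 = 5.9414; ln(5.9414) = 1.7819.
z = 20869 × 1.7819 = 37186 m.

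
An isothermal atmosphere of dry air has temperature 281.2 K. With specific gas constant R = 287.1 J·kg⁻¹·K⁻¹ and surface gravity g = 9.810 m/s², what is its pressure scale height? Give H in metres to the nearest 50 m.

The scale height of an isothermal atmosphere is H = RT/g.
H = 287.1 × 281.2 / 9.810 = 80733/9.810 = 8229.7 m.

H ≈ 8250 m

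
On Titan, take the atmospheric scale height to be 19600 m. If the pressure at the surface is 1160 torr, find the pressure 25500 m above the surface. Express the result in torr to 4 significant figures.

Barometric formula: P = P₀ exp(−z/H).
z/H = 25500/19600 = 1.3010; exp(−1.3010) = 0.27226.
P = 1160 × 0.27226 = 315.82 torr.

P ≈ 315.8 torr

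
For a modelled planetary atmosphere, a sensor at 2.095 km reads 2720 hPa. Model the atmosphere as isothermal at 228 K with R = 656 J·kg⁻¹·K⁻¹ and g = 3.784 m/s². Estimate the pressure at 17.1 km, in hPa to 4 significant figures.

P ≈ 1861 hPa

Scale height: H = RT/g = 656 × 228 / 3.784 = 39526 m.
Between two levels, P₂ = P₁ exp(−Δz/H) with Δz = z₂ − z₁.
Δz = 17100 − 2095.0 = 15005 m; Δz/H = 15005/39526 = 0.37962.
P₂ = 2720 × exp(−0.37962) = 2720 × 0.68412 = 1860.8 hPa.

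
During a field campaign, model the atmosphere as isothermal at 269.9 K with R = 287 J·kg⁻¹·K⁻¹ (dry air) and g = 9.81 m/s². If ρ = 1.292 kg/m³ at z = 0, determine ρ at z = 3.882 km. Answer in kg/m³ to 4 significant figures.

ρ ≈ 0.7902 kg/m³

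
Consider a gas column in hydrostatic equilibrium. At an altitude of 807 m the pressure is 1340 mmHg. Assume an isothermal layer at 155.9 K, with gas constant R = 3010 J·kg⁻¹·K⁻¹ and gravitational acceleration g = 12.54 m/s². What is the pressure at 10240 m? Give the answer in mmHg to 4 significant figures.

P ≈ 1041 mmHg

Scale height: H = RT/g = 3010 × 155.9 / 12.54 = 37421 m.
Between two levels, P₂ = P₁ exp(−Δz/H) with Δz = z₂ − z₁.
Δz = 10240 − 807.00 = 9433.0 m; Δz/H = 9433.0/37421 = 0.25208.
P₂ = 1340 × exp(−0.25208) = 1340 × 0.77718 = 1041.4 mmHg.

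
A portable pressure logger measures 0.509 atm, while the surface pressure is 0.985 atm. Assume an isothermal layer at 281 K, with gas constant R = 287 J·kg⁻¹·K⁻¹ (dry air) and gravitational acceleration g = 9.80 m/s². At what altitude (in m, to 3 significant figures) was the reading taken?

Scale height: H = RT/g = 287 × 281 / 9.80 = 8229.3 m.
Invert the barometric formula: z = H ln(P₀/P).
P₀/P = 0.985/0.509 = 1.9352; ln(1.9352) = 0.66021.
z = 8229.3 × 0.66021 = 5433.1 m.

z ≈ 5430 m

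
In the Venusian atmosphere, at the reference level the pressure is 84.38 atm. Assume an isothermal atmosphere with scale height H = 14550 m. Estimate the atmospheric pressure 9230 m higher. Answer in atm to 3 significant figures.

Barometric formula: P = P₀ exp(−z/H).
z/H = 9230.0/14550 = 0.63436; exp(−0.63436) = 0.53027.
P = 84.38 × 0.53027 = 44.744 atm.

P ≈ 44.7 atm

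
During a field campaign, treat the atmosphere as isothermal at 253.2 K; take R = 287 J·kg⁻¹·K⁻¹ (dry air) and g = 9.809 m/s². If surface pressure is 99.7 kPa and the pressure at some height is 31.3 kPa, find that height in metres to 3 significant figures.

z ≈ 8580 m

Scale height: H = RT/g = 287 × 253.2 / 9.809 = 7408.3 m.
Invert the barometric formula: z = H ln(P₀/P).
P₀/P = 99.7/31.3 = 3.1853; ln(3.1853) = 1.1585.
z = 7408.3 × 1.1585 = 8582.5 m.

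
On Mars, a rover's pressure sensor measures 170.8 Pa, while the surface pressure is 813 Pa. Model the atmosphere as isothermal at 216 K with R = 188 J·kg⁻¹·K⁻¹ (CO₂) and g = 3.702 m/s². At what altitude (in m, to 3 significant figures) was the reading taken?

Scale height: H = RT/g = 188 × 216 / 3.702 = 10969 m.
Invert the barometric formula: z = H ln(P₀/P).
P₀/P = 813/170.8 = 4.7600; ln(4.7600) = 1.5602.
z = 10969 × 1.5602 = 17114 m.

z ≈ 17100 m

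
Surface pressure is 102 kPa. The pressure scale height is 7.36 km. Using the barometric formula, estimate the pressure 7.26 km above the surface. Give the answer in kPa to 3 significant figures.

P ≈ 38.0 kPa

Barometric formula: P = P₀ exp(−z/H).
z/H = 7260.0/7360.0 = 0.98641; exp(−0.98641) = 0.37291.
P = 102 × 0.37291 = 38.037 kPa.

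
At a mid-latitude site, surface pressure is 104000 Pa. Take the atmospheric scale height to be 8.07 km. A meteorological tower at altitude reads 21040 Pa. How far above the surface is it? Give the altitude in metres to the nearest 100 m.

Invert the barometric formula: z = H ln(P₀/P).
P₀/P = 104000/21040 = 4.9430; ln(4.9430) = 1.5980.
z = 8070.0 × 1.5980 = 12896 m.

z ≈ 12900 m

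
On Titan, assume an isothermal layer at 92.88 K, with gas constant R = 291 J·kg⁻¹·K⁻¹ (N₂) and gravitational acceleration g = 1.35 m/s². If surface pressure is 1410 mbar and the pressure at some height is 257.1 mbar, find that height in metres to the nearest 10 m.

z ≈ 34070 m

Scale height: H = RT/g = 291 × 92.88 / 1.35 = 20021 m.
Invert the barometric formula: z = H ln(P₀/P).
P₀/P = 1410/257.1 = 5.4842; ln(5.4842) = 1.7019.
z = 20021 × 1.7019 = 34074 m.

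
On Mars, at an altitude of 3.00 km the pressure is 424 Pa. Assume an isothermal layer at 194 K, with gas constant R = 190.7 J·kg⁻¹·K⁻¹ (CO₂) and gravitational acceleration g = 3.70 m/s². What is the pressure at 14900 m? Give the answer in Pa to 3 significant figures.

P ≈ 129 Pa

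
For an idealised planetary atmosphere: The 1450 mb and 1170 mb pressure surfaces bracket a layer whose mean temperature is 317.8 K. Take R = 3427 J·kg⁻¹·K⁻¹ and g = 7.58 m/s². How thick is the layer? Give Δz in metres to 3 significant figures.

Δz ≈ 30800 m

Hypsometric equation: Δz = (R T̄/g) ln(P₁/P₂).
R T̄/g = 3427 × 317.8 / 7.58 = 143680 m.
ln(1450/1170) = ln(1.2393) = 0.21455.
Δz = 143680 × 0.21455 = 30827 m.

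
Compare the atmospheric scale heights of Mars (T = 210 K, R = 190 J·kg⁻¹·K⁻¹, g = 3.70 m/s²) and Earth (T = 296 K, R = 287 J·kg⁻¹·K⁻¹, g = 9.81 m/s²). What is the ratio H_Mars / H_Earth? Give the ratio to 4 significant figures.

H = RT/g for each body.
H_Mars = 190 × 210 / 3.70 = 10784 m.
H_Earth = 287 × 296 / 9.81 = 8659.7 m.
H_Mars/H_Earth = 10784/8659.7 = 1.2453.

H_Mars/H_Earth ≈ 1.245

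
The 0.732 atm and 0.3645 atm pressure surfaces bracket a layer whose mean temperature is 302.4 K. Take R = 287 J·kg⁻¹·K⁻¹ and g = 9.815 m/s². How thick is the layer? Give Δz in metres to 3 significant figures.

Hypsometric equation: Δz = (R T̄/g) ln(P₁/P₂).
R T̄/g = 287 × 302.4 / 9.815 = 8842.5 m.
ln(0.732/0.3645) = ln(2.0082) = 0.69724.
Δz = 8842.5 × 0.69724 = 6165.3 m.

Δz ≈ 6170 m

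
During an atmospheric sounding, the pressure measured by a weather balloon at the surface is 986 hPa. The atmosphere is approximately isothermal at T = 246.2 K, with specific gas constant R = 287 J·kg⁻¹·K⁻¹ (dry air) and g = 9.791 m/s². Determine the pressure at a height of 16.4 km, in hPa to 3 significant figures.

P ≈ 102 hPa

Scale height: H = RT/g = 287 × 246.2 / 9.791 = 7216.8 m.
Barometric formula: P = P₀ exp(−z/H).
z/H = 16400/7216.8 = 2.2725; exp(−2.2725) = 0.10305.
P = 986 × 0.10305 = 101.61 hPa.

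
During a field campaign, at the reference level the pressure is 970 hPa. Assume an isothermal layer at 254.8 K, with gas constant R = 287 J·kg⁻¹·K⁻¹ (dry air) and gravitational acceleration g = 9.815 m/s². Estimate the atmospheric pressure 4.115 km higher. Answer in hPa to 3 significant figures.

Scale height: H = RT/g = 287 × 254.8 / 9.815 = 7450.6 m.
Barometric formula: P = P₀ exp(−z/H).
z/H = 4115.0/7450.6 = 0.55230; exp(−0.55230) = 0.57562.
P = 970 × 0.57562 = 558.35 hPa.

P ≈ 558 hPa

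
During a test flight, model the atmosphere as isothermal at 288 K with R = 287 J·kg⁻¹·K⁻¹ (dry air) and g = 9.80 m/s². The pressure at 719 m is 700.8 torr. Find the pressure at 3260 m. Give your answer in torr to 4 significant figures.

P ≈ 518.5 torr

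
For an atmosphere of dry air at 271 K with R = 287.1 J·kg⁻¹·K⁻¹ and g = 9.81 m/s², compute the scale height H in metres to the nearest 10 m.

H ≈ 7930 m

The scale height of an isothermal atmosphere is H = RT/g.
H = 287.1 × 271 / 9.81 = 77804/9.81 = 7931.1 m.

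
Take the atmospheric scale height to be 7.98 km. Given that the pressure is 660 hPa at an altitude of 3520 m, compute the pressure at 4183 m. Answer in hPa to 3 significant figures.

P ≈ 607 hPa

Between two levels, P₂ = P₁ exp(−Δz/H) with Δz = z₂ − z₁.
Δz = 4183.0 − 3520.0 = 663.00 m; Δz/H = 663.00/7980.0 = 0.083083.
P₂ = 660 × exp(−0.083083) = 660 × 0.92027 = 607.38 hPa.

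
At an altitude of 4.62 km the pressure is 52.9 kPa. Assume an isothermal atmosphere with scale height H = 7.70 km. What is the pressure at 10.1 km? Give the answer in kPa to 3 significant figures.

Between two levels, P₂ = P₁ exp(−Δz/H) with Δz = z₂ − z₁.
Δz = 10100 − 4620.0 = 5480.0 m; Δz/H = 5480.0/7700.0 = 0.71169.
P₂ = 52.9 × exp(−0.71169) = 52.9 × 0.49081 = 25.964 kPa.

P ≈ 26.0 kPa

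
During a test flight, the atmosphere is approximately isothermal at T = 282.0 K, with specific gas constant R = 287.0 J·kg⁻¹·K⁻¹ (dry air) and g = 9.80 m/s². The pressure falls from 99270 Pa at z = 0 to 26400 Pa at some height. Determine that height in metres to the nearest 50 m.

z ≈ 10950 m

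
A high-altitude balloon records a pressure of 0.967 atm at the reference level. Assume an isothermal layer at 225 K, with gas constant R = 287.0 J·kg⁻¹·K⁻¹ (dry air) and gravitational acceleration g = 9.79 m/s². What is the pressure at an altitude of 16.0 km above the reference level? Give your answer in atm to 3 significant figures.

Scale height: H = RT/g = 287.0 × 225 / 9.79 = 6596.0 m.
Barometric formula: P = P₀ exp(−z/H).
z/H = 16000/6596.0 = 2.4257; exp(−2.4257) = 0.088416.
P = 0.967 × 0.088416 = 0.085498 atm.

P ≈ 0.0855 atm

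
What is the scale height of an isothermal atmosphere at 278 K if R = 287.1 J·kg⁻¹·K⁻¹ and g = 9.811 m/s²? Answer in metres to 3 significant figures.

H ≈ 8140 m

The scale height of an isothermal atmosphere is H = RT/g.
H = 287.1 × 278 / 9.811 = 79814/9.811 = 8135.2 m.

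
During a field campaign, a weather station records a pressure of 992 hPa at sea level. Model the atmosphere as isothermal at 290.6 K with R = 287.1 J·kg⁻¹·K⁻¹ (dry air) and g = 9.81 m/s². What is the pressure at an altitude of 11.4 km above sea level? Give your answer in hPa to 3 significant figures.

Scale height: H = RT/g = 287.1 × 290.6 / 9.81 = 8504.7 m.
Barometric formula: P = P₀ exp(−z/H).
z/H = 11400/8504.7 = 1.3404; exp(−1.3404) = 0.26174.
P = 992 × 0.26174 = 259.65 hPa.

P ≈ 260 hPa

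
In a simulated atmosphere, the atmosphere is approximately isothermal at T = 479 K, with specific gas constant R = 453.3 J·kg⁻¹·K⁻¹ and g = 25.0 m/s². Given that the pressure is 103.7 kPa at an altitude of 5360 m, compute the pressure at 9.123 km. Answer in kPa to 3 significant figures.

P ≈ 67.2 kPa

Scale height: H = RT/g = 453.3 × 479 / 25.0 = 8685.2 m.
Between two levels, P₂ = P₁ exp(−Δz/H) with Δz = z₂ − z₁.
Δz = 9123.0 − 5360.0 = 3763.0 m; Δz/H = 3763.0/8685.2 = 0.43327.
P₂ = 103.7 × exp(−0.43327) = 103.7 × 0.64839 = 67.238 kPa.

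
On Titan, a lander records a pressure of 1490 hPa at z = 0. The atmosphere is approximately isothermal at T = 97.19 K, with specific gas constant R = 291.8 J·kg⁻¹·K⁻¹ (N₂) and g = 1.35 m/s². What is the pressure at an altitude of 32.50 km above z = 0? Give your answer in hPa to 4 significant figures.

Scale height: H = RT/g = 291.8 × 97.19 / 1.35 = 21007 m.
Barometric formula: P = P₀ exp(−z/H).
z/H = 32500/21007 = 1.5471; exp(−1.5471) = 0.21286.
P = 1490 × 0.21286 = 317.16 hPa.

P ≈ 317.2 hPa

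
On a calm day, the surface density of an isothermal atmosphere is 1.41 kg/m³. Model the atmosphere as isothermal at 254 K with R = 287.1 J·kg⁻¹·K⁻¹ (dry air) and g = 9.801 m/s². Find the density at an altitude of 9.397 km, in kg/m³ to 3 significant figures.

ρ ≈ 0.399 kg/m³

Scale height: H = RT/g = 287.1 × 254 / 9.801 = 7440.4 m.
In an isothermal atmosphere, density decays like pressure: ρ = ρ₀ exp(−z/H).
z/H = 9397.0/7440.4 = 1.2630; exp(−1.2630) = 0.28280.
ρ = 1.41 × 0.28280 = 0.39875 kg/m³.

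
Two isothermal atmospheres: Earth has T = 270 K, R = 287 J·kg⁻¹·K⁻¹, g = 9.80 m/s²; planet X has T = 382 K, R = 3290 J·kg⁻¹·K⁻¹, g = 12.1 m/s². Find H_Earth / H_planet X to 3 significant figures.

H_Earth/H_planet X ≈ 0.0761

H = RT/g for each body.
H_Earth = 287 × 270 / 9.80 = 7907.1 m.
H_planet X = 3290 × 382 / 12.1 = 103870 m.
H_Earth/H_planet X = 7907.1/103870 = 0.076125.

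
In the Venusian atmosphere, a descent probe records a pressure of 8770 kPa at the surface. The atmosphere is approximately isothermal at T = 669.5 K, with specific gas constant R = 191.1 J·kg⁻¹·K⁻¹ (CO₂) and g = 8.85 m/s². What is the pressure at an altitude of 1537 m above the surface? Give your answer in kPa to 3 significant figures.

P ≈ 7890 kPa

Scale height: H = RT/g = 191.1 × 669.5 / 8.85 = 14457 m.
Barometric formula: P = P₀ exp(−z/H).
z/H = 1537.0/14457 = 0.10632; exp(−0.10632) = 0.89914.
P = 8770 × 0.89914 = 7885.5 kPa.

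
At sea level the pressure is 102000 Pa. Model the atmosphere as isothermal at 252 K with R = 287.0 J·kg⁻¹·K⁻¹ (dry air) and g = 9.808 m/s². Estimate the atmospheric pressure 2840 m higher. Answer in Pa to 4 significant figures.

P ≈ 69400 Pa

Scale height: H = RT/g = 287.0 × 252 / 9.808 = 7374.0 m.
Barometric formula: P = P₀ exp(−z/H).
z/H = 2840.0/7374.0 = 0.38514; exp(−0.38514) = 0.68036.
P = 102000 × 0.68036 = 69397 Pa.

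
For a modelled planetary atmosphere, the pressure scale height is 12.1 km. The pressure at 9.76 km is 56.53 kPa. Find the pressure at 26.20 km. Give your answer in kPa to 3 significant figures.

Between two levels, P₂ = P₁ exp(−Δz/H) with Δz = z₂ − z₁.
Δz = 26200 − 9760.0 = 16440 m; Δz/H = 16440/12100 = 1.3587.
P₂ = 56.53 × exp(−1.3587) = 56.53 × 0.25699 = 14.528 kPa.

P ≈ 14.5 kPa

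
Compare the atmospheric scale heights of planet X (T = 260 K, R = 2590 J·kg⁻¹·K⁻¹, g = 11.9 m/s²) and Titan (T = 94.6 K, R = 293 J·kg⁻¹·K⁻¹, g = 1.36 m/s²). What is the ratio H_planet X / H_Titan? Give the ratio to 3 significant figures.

H = RT/g for each body.
H_planet X = 2590 × 260 / 11.9 = 56588 m.
H_Titan = 293 × 94.6 / 1.36 = 20381 m.
H_planet X/H_Titan = 56588/20381 = 2.7765.

H_planet X/H_Titan ≈ 2.78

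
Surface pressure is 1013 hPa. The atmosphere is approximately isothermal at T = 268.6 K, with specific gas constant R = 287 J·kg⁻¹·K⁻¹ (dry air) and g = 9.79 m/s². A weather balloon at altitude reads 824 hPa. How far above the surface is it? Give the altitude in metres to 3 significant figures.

z ≈ 1630 m

Scale height: H = RT/g = 287 × 268.6 / 9.79 = 7874.2 m.
Invert the barometric formula: z = H ln(P₀/P).
P₀/P = 1013/824 = 1.2294; ln(1.2294) = 0.20653.
z = 7874.2 × 0.20653 = 1626.3 m.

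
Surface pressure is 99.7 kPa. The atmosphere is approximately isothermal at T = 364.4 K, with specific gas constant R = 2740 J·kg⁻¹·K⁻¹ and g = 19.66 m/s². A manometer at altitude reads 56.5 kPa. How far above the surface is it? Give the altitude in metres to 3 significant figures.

z ≈ 28800 m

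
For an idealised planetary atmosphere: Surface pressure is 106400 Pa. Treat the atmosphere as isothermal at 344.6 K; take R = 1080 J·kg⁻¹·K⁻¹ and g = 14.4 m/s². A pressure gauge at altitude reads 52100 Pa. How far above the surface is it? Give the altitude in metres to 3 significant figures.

z ≈ 18500 m

Scale height: H = RT/g = 1080 × 344.6 / 14.4 = 25845 m.
Invert the barometric formula: z = H ln(P₀/P).
P₀/P = 106400/52100 = 2.0422; ln(2.0422) = 0.71403.
z = 25845 × 0.71403 = 18454 m.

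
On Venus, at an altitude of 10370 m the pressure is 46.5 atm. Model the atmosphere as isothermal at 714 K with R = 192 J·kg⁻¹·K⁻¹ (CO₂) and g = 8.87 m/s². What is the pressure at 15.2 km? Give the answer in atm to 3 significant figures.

P ≈ 34.0 atm

Scale height: H = RT/g = 192 × 714 / 8.87 = 15455 m.
Between two levels, P₂ = P₁ exp(−Δz/H) with Δz = z₂ − z₁.
Δz = 15200 − 10370 = 4830.0 m; Δz/H = 4830.0/15455 = 0.31252.
P₂ = 46.5 × exp(−0.31252) = 46.5 × 0.73160 = 34.019 atm.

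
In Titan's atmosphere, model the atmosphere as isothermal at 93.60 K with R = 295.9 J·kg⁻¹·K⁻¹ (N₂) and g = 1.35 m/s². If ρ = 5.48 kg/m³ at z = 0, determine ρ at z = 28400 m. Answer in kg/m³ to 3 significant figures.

Scale height: H = RT/g = 295.9 × 93.60 / 1.35 = 20516 m.
In an isothermal atmosphere, density decays like pressure: ρ = ρ₀ exp(−z/H).
z/H = 28400/20516 = 1.3843; exp(−1.3843) = 0.25050.
ρ = 5.48 × 0.25050 = 1.3727 kg/m³.

ρ ≈ 1.37 kg/m³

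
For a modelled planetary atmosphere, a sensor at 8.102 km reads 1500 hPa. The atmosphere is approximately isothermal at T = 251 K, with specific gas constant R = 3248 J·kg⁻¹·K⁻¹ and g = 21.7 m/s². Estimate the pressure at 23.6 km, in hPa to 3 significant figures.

P ≈ 993 hPa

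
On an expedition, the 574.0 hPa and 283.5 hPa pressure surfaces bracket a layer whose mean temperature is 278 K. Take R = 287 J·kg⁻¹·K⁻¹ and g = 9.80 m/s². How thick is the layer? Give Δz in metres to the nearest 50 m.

Δz ≈ 5750 m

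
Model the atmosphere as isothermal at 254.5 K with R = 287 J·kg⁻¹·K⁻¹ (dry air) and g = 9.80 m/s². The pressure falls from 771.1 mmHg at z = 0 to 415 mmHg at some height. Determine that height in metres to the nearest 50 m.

z ≈ 4600 m

Scale height: H = RT/g = 287 × 254.5 / 9.80 = 7453.2 m.
Invert the barometric formula: z = H ln(P₀/P).
P₀/P = 771.1/415 = 1.8581; ln(1.8581) = 0.61955.
z = 7453.2 × 0.61955 = 4617.6 m.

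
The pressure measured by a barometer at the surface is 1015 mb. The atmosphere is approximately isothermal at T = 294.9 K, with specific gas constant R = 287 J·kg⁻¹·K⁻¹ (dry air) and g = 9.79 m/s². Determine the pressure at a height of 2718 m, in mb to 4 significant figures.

P ≈ 741.2 mb

Scale height: H = RT/g = 287 × 294.9 / 9.79 = 8645.2 m.
Barometric formula: P = P₀ exp(−z/H).
z/H = 2718.0/8645.2 = 0.31439; exp(−0.31439) = 0.73023.
P = 1015 × 0.73023 = 741.18 mb.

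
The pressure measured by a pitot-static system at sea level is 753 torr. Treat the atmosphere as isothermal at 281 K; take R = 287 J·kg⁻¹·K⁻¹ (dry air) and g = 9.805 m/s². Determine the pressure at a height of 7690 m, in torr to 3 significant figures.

Scale height: H = RT/g = 287 × 281 / 9.805 = 8225.1 m.
Barometric formula: P = P₀ exp(−z/H).
z/H = 7690.0/8225.1 = 0.93494; exp(−0.93494) = 0.39261.
P = 753 × 0.39261 = 295.64 torr.

P ≈ 296 torr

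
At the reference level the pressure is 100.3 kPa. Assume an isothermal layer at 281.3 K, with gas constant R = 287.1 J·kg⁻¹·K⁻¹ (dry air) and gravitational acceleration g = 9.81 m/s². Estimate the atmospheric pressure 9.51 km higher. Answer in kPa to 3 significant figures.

P ≈ 31.6 kPa

Scale height: H = RT/g = 287.1 × 281.3 / 9.81 = 8232.5 m.
Barometric formula: P = P₀ exp(−z/H).
z/H = 9510.0/8232.5 = 1.1552; exp(−1.1552) = 0.31499.
P = 100.3 × 0.31499 = 31.593 kPa.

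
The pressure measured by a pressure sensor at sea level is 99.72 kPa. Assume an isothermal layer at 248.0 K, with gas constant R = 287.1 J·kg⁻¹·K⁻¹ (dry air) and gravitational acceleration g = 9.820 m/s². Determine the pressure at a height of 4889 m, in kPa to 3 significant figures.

P ≈ 50.8 kPa

Scale height: H = RT/g = 287.1 × 248.0 / 9.820 = 7250.6 m.
Barometric formula: P = P₀ exp(−z/H).
z/H = 4889.0/7250.6 = 0.67429; exp(−0.67429) = 0.50952.
P = 99.72 × 0.50952 = 50.809 kPa.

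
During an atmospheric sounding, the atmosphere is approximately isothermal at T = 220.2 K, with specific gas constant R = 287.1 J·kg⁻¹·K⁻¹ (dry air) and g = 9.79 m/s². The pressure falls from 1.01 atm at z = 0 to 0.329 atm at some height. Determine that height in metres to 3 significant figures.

z ≈ 7240 m

Scale height: H = RT/g = 287.1 × 220.2 / 9.79 = 6457.6 m.
Invert the barometric formula: z = H ln(P₀/P).
P₀/P = 1.01/0.329 = 3.0699; ln(3.0699) = 1.1216.
z = 6457.6 × 1.1216 = 7242.8 m.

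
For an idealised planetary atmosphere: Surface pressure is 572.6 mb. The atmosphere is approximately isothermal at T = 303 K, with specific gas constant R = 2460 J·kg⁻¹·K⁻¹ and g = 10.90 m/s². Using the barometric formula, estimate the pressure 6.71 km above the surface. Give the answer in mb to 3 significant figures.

Scale height: H = RT/g = 2460 × 303 / 10.90 = 68383 m.
Barometric formula: P = P₀ exp(−z/H).
z/H = 6710.0/68383 = 0.098124; exp(−0.098124) = 0.90654.
P = 572.6 × 0.90654 = 519.08 mb.

P ≈ 519 mb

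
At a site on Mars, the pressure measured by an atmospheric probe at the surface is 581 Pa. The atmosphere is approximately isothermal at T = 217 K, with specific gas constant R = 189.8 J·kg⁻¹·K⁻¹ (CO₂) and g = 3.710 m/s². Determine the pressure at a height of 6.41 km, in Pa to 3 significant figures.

P ≈ 326 Pa

Scale height: H = RT/g = 189.8 × 217 / 3.710 = 11102 m.
Barometric formula: P = P₀ exp(−z/H).
z/H = 6410.0/11102 = 0.57737; exp(−0.57737) = 0.56137.
P = 581 × 0.56137 = 326.16 Pa.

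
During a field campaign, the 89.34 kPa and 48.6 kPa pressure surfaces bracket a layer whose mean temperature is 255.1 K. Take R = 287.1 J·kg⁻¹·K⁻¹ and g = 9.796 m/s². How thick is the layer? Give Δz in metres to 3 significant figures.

Hypsometric equation: Δz = (R T̄/g) ln(P₁/P₂).
R T̄/g = 287.1 × 255.1 / 9.796 = 7476.4 m.
ln(89.34/48.6) = ln(1.8383) = 0.60884.
Δz = 7476.4 × 0.60884 = 4551.9 m.

Δz ≈ 4550 m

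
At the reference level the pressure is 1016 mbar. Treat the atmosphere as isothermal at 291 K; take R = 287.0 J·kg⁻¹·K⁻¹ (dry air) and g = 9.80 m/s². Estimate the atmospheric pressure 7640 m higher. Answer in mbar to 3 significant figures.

P ≈ 415 mbar

Scale height: H = RT/g = 287.0 × 291 / 9.80 = 8522.1 m.
Barometric formula: P = P₀ exp(−z/H).
z/H = 7640.0/8522.1 = 0.89649; exp(−0.89649) = 0.40800.
P = 1016 × 0.40800 = 414.53 mbar.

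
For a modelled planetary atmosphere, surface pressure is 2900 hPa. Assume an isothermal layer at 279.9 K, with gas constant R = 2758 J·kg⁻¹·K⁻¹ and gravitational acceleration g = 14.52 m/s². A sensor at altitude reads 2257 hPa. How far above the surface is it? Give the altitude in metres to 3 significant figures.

z ≈ 13300 m

Scale height: H = RT/g = 2758 × 279.9 / 14.52 = 53166 m.
Invert the barometric formula: z = H ln(P₀/P).
P₀/P = 2900/2257 = 1.2849; ln(1.2849) = 0.25068.
z = 53166 × 0.25068 = 13328 m.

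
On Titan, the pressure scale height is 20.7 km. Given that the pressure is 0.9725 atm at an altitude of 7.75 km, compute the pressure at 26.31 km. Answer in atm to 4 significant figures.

P ≈ 0.3967 atm

Between two levels, P₂ = P₁ exp(−Δz/H) with Δz = z₂ − z₁.
Δz = 26310 − 7750.0 = 18560 m; Δz/H = 18560/20700 = 0.89662.
P₂ = 0.9725 × exp(−0.89662) = 0.9725 × 0.40795 = 0.39673 atm.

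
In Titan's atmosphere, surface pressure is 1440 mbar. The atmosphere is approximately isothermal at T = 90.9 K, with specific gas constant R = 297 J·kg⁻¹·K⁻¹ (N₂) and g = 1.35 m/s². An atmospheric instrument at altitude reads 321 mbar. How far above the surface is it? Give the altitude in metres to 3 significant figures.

Scale height: H = RT/g = 297 × 90.9 / 1.35 = 19998 m.
Invert the barometric formula: z = H ln(P₀/P).
P₀/P = 1440/321 = 4.4860; ln(4.4860) = 1.5010.
z = 19998 × 1.5010 = 30017 m.

z ≈ 30000 m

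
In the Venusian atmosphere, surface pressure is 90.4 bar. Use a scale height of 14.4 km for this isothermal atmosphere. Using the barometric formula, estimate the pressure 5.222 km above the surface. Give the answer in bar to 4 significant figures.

P ≈ 62.90 bar

Barometric formula: P = P₀ exp(−z/H).
z/H = 5222.0/14400 = 0.36264; exp(−0.36264) = 0.69584.
P = 90.4 × 0.69584 = 62.904 bar.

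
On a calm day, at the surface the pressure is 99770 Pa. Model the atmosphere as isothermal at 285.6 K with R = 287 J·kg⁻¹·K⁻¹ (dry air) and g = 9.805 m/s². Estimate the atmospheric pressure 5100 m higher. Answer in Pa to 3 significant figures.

P ≈ 54200 Pa

Scale height: H = RT/g = 287 × 285.6 / 9.805 = 8359.7 m.
Barometric formula: P = P₀ exp(−z/H).
z/H = 5100.0/8359.7 = 0.61007; exp(−0.61007) = 0.54331.
P = 99770 × 0.54331 = 54206 Pa.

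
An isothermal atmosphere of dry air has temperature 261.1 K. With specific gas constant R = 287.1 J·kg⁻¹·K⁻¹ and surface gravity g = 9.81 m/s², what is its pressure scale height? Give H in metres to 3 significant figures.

H ≈ 7640 m

The scale height of an isothermal atmosphere is H = RT/g.
H = 287.1 × 261.1 / 9.81 = 74962/9.81 = 7641.4 m.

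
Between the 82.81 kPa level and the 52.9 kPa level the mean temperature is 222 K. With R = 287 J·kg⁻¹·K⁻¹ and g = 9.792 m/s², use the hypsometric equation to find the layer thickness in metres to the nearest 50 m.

Δz ≈ 2900 m

Hypsometric equation: Δz = (R T̄/g) ln(P₁/P₂).
R T̄/g = 287 × 222 / 9.792 = 6506.7 m.
ln(82.81/52.9) = ln(1.5654) = 0.44814.
Δz = 6506.7 × 0.44814 = 2915.9 m.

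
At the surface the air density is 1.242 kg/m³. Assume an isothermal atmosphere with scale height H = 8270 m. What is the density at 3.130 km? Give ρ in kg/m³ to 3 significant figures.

ρ ≈ 0.851 kg/m³

In an isothermal atmosphere, density decays like pressure: ρ = ρ₀ exp(−z/H).
z/H = 3130.0/8270.0 = 0.37848; exp(−0.37848) = 0.68490.
ρ = 1.242 × 0.68490 = 0.85065 kg/m³.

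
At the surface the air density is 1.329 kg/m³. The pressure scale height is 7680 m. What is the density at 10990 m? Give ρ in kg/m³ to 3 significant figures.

ρ ≈ 0.318 kg/m³

In an isothermal atmosphere, density decays like pressure: ρ = ρ₀ exp(−z/H).
z/H = 10990/7680.0 = 1.4310; exp(−1.4310) = 0.23907.
ρ = 1.329 × 0.23907 = 0.31772 kg/m³.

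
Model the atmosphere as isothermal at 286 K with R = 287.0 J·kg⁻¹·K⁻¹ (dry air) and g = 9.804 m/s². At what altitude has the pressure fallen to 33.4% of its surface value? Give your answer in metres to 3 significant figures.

Scale height: H = RT/g = 287.0 × 286 / 9.804 = 8372.3 m.
Set P/P₀ = exp(−z/H) = 0.334, so z = −H ln(0.334).
−ln(0.334) = 1.0966; z = 8372.3 × 1.0966 = 9181.1 m.

z ≈ 9180 m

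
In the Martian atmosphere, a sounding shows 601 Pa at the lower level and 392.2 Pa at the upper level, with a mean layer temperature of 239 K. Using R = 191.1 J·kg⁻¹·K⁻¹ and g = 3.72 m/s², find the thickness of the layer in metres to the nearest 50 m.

Δz ≈ 5250 m

Hypsometric equation: Δz = (R T̄/g) ln(P₁/P₂).
R T̄/g = 191.1 × 239 / 3.72 = 12278 m.
ln(601/392.2) = ln(1.5324) = 0.42684.
Δz = 12278 × 0.42684 = 5240.7 m.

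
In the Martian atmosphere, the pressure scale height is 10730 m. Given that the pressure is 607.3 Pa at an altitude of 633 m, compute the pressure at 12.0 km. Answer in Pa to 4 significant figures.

Between two levels, P₂ = P₁ exp(−Δz/H) with Δz = z₂ − z₁.
Δz = 12000 − 633.00 = 11367 m; Δz/H = 11367/10730 = 1.0594.
P₂ = 607.3 × exp(−1.0594) = 607.3 × 0.34666 = 210.53 Pa.

P ≈ 210.5 Pa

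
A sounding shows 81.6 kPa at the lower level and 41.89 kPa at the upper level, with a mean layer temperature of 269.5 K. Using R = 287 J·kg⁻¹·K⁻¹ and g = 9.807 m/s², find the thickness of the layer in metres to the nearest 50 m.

Δz ≈ 5250 m

Hypsometric equation: Δz = (R T̄/g) ln(P₁/P₂).
R T̄/g = 287 × 269.5 / 9.807 = 7886.9 m.
ln(81.6/41.89) = ln(1.9480) = 0.66680.
Δz = 7886.9 × 0.66680 = 5259.0 m.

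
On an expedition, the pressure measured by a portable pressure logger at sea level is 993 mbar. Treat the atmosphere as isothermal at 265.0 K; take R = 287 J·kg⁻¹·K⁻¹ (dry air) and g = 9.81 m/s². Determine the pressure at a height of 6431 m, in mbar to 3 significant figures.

P ≈ 433 mbar

Scale height: H = RT/g = 287 × 265.0 / 9.81 = 7752.8 m.
Barometric formula: P = P₀ exp(−z/H).
z/H = 6431.0/7752.8 = 0.82951; exp(−0.82951) = 0.43626.
P = 993 × 0.43626 = 433.21 mbar.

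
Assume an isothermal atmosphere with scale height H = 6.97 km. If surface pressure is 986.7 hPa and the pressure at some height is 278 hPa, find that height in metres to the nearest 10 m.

Invert the barometric formula: z = H ln(P₀/P).
P₀/P = 986.7/278 = 3.5493; ln(3.5493) = 1.2668.
z = 6970.0 × 1.2668 = 8829.6 m.

z ≈ 8830 m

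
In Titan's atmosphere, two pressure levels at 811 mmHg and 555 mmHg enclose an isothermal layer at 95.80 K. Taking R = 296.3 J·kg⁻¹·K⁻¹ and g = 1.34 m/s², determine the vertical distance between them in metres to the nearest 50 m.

Hypsometric equation: Δz = (R T̄/g) ln(P₁/P₂).
R T̄/g = 296.3 × 95.80 / 1.34 = 21183 m.
ln(811/555) = ln(1.4613) = 0.37933.
Δz = 21183 × 0.37933 = 8035.3 m.

Δz ≈ 8050 m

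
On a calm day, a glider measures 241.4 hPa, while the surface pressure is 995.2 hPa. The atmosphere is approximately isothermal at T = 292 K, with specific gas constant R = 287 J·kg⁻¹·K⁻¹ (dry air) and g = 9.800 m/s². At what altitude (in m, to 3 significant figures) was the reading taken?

z ≈ 12100 m

Scale height: H = RT/g = 287 × 292 / 9.800 = 8551.4 m.
Invert the barometric formula: z = H ln(P₀/P).
P₀/P = 995.2/241.4 = 4.1226; ln(4.1226) = 1.4165.
z = 8551.4 × 1.4165 = 12113 m.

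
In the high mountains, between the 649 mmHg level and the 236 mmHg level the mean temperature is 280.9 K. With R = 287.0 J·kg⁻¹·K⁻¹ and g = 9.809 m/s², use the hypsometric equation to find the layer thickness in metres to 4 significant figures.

Δz ≈ 8314 m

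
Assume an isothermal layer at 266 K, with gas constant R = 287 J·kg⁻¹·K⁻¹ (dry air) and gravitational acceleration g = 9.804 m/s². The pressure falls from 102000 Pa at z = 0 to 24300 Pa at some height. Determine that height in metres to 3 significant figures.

Scale height: H = RT/g = 287 × 266 / 9.804 = 7786.8 m.
Invert the barometric formula: z = H ln(P₀/P).
P₀/P = 102000/24300 = 4.1975; ln(4.1975) = 1.4345.
z = 7786.8 × 1.4345 = 11170 m.

z ≈ 11200 m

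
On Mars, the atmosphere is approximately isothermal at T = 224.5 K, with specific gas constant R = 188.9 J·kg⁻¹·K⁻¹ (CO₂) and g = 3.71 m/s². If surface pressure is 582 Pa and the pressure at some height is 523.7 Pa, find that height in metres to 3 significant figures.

Scale height: H = RT/g = 188.9 × 224.5 / 3.71 = 11431 m.
Invert the barometric formula: z = H ln(P₀/P).
P₀/P = 582/523.7 = 1.1113; ln(1.1113) = 0.10553.
z = 11431 × 0.10553 = 1206.3 m.

z ≈ 1210 m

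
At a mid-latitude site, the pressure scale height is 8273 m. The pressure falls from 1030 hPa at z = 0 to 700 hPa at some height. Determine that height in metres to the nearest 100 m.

z ≈ 3200 m

Invert the barometric formula: z = H ln(P₀/P).
P₀/P = 1030/700 = 1.4714; ln(1.4714) = 0.38621.
z = 8273.0 × 0.38621 = 3195.1 m.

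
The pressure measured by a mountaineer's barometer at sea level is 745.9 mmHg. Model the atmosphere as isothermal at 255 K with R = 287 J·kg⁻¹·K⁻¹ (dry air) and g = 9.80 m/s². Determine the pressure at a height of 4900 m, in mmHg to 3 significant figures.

Scale height: H = RT/g = 287 × 255 / 9.80 = 7467.9 m.
Barometric formula: P = P₀ exp(−z/H).
z/H = 4900.0/7467.9 = 0.65614; exp(−0.65614) = 0.51885.
P = 745.9 × 0.51885 = 387.01 mmHg.

P ≈ 387 mmHg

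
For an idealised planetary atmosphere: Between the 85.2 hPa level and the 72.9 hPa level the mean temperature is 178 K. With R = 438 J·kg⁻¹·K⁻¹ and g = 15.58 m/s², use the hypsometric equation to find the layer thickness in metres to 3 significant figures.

Hypsometric equation: Δz = (R T̄/g) ln(P₁/P₂).
R T̄/g = 438 × 178 / 15.58 = 5004.1 m.
ln(85.2/72.9) = ln(1.1687) = 0.15589.
Δz = 5004.1 × 0.15589 = 780.09 m.

Δz ≈ 780 m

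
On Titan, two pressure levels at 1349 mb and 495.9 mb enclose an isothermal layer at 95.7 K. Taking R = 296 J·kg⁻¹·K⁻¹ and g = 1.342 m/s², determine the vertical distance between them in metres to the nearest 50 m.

Hypsometric equation: Δz = (R T̄/g) ln(P₁/P₂).
R T̄/g = 296 × 95.7 / 1.342 = 21108 m.
ln(1349/495.9) = ln(2.7203) = 1.0007.
Δz = 21108 × 1.0007 = 21123 m.

Δz ≈ 21100 m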